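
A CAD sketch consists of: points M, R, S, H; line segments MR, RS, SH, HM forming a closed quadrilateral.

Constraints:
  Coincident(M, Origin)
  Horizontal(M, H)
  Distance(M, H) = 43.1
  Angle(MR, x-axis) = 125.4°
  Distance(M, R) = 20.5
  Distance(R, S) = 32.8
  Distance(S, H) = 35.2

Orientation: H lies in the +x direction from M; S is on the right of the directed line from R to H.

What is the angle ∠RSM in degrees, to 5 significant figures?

6.7014°

Checks: |RS| = 32.80 ✓; |SH| = 35.20 ✓.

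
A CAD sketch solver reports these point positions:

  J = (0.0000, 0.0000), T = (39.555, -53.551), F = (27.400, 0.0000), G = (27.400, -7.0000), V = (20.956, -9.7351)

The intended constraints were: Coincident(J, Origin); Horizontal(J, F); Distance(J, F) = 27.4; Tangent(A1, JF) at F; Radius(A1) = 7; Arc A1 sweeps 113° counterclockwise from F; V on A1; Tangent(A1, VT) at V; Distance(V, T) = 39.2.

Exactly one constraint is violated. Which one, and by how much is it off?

Distance(V, T) = 39.2 — off by 8.40.

J = (0.00, 0.00) ✓; J.y = 0.00, F.y = 0.00 ✓; |JF| = 27.40 ✓; ∠(GF, FJ) = 90.00° ✓; |GF| = 7.000 ✓; bearing(G→V) − bearing(G→F) = 113.0° ✓; |GV| = 7.000 ✓; ∠(GV, VT) = 90.00° ✓; |VT| = 47.60 ✗.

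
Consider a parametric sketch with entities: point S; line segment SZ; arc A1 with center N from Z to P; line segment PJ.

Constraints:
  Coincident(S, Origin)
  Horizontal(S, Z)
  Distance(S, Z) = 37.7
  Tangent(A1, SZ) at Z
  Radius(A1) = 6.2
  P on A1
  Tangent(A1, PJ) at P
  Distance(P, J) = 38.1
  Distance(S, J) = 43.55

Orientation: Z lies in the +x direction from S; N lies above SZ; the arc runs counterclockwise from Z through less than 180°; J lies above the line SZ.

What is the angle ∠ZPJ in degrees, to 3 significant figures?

115°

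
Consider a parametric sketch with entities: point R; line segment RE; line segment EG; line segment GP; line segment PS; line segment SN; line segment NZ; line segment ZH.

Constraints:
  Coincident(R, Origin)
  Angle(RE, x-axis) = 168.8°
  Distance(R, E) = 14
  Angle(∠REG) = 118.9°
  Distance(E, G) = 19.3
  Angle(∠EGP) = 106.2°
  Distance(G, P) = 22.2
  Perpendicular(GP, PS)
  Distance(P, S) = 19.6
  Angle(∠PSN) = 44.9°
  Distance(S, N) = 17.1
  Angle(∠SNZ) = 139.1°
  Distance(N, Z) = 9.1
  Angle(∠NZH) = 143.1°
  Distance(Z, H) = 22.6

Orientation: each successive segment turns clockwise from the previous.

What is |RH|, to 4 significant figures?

51.97

R is at the origin; RE runs at 168.8° with length 14.0, so E = (-13.73, 2.719). ∠REG = 118.9° gives EG at 107.7° from the x-axis; with |EG| = 19.3, G = (-19.60, 21.11). ∠EGP = 106.2° gives GP at 33.90° from the x-axis; with |GP| = 22.2, P = (-1.175, 33.49). GP ⟂ PS, so PS runs at -56.10°; with |PS| = 19.6, S = (9.757, 17.22). ∠PSN = 44.9° gives SN at 168.8° from the x-axis; with |SN| = 17.1, N = (-7.017, 20.54). ∠SNZ = 139.1° gives NZ at 127.9° from the x-axis; with |NZ| = 9.1, Z = (-12.61, 27.72). ∠NZH = 143.1° gives ZH at 91.00° from the x-axis; with |ZH| = 22.6, H = (-13.00, 50.32). Then |RH| = |H − R| = 51.97.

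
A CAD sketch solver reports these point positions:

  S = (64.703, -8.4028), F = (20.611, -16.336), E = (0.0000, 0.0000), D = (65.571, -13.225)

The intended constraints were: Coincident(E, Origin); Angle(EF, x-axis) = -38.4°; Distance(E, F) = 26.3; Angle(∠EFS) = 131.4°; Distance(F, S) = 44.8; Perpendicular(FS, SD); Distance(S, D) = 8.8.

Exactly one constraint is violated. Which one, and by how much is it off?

Distance(S, D) = 8.8 — off by 3.90.

E = (0.00, 0.00) ✓; EF at -38.40° ✓; |EF| = 26.30 ✓; ∠EFS = 131.4° ✓; |FS| = 44.80 ✓; ∠(FS, SD) = 90.00° ✓; |SD| = 4.900 ✗.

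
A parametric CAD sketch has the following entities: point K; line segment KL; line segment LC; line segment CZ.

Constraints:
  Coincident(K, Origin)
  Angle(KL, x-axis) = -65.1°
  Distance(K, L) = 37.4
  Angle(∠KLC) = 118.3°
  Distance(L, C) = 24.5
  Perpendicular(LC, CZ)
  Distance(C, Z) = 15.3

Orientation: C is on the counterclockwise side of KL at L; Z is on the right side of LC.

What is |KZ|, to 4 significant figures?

64.11

K is at the origin; KL runs at -65.1° with length 37.4, so L = 37.4·(cos -65.1°, sin -65.1°) = (15.75, -33.92). ∠KLC = 118.3°, so LC runs at -65.1° + (180° − 118.3°) = -3.400° from the x-axis; with |LC| = 24.5, C = L + 24.5·(cos -3.400°, sin -3.400°) = (40.20, -35.38). LC ⟂ CZ; with |CZ| = 15.3 on the right of LC, Z = C + 15.3·(-0.05931, -0.9982) = (39.30, -50.65). Then |KZ| = |Z − K| = 64.11.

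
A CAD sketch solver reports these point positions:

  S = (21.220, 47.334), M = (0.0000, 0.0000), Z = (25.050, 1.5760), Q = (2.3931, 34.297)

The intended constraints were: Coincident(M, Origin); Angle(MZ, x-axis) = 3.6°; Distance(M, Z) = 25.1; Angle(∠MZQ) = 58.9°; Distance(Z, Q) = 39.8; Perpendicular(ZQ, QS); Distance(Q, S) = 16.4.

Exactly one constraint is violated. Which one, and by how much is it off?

Distance(Q, S) = 16.4 — off by 6.50.

M = (0.00, 0.00) ✓; MZ at 3.600° ✓; |MZ| = 25.10 ✓; ∠MZQ = 58.90° ✓; |ZQ| = 39.80 ✓; ∠(ZQ, QS) = 90.00° ✓; |QS| = 22.90 ✗.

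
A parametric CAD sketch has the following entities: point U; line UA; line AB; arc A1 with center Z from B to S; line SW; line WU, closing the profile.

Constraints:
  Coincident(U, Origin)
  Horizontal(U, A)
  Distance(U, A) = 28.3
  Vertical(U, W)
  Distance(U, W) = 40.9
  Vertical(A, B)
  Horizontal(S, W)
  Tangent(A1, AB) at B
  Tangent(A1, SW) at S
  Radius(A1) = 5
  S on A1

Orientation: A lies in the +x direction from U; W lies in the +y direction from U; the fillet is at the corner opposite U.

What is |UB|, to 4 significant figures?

45.71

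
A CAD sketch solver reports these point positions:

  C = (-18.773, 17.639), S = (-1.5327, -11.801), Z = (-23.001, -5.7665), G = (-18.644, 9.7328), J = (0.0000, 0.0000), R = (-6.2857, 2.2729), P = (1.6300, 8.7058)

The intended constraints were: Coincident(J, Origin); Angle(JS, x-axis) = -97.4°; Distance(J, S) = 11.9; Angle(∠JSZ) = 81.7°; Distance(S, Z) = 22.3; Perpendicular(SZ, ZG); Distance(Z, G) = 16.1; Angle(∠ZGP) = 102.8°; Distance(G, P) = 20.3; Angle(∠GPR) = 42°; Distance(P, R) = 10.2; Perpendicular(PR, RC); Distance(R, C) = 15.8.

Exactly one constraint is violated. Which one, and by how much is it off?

Distance(R, C) = 15.8 — off by 4.00.

J = (0.00, 0.00) ✓; JS at -97.40° ✓; |JS| = 11.90 ✓; ∠JSZ = 81.70° ✓; |SZ| = 22.30 ✓; ∠(SZ, ZG) = 90.00° ✓; |ZG| = 16.10 ✓; ∠ZGP = 102.8° ✓; |GP| = 20.30 ✓; ∠GPR = 42.00° ✓; |PR| = 10.20 ✓; ∠(PR, RC) = 90.00° ✓; |RC| = 19.80 ✗.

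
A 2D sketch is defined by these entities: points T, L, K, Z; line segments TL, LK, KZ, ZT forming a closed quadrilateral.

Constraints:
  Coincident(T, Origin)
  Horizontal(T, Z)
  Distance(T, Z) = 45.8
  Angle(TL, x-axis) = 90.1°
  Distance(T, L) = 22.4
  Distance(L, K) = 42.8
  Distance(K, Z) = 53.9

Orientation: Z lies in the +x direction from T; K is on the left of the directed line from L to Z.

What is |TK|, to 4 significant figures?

60.41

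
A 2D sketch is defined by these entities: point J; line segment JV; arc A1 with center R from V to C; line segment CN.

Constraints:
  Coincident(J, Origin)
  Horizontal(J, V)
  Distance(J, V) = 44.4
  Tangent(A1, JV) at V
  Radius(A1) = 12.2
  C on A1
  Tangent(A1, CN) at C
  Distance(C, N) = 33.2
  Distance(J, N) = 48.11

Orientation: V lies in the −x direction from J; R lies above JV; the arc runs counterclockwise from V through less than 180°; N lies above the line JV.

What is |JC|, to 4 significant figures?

33.85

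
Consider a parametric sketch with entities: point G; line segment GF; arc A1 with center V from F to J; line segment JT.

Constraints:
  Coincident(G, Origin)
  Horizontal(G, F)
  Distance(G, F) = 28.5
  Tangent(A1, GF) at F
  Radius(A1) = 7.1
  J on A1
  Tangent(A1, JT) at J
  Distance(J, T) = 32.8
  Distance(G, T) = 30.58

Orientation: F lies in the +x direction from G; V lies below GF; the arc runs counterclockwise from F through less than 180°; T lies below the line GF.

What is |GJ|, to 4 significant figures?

22.83

Checks: ∠(VF, FG) = 90.00° ✓; |VJ| = 7.100 ✓; ∠(VJ, JT) = 90.00° ✓; |JT| = 32.80 ✓; |GT| = 30.58 ✓.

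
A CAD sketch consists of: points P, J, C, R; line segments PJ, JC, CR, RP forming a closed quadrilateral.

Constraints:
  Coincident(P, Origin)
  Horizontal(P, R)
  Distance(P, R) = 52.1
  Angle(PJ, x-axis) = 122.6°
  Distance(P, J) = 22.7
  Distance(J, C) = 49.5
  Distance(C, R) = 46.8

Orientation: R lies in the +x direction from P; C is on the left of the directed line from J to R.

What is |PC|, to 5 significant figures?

52.640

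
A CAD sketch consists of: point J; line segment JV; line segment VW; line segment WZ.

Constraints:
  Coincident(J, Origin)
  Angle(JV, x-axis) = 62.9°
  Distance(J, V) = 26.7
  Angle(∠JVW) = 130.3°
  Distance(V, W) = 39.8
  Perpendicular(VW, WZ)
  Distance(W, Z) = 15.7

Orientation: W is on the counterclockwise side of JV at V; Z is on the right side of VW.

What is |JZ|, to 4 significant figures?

67.51

∠JVW = 130.3°, so VW runs at 62.9° + (180° − 130.3°) = 112.6° from the x-axis; with |VW| = 39.8, W = V + 39.8·(cos 112.6°, sin 112.6°) = (-3.132, 60.51). VW ⟂ WZ; with |WZ| = 15.7 on the right of VW, Z = W + 15.7·(0.9232, 0.3843) = (11.36, 66.55). Then |JZ| = |Z − J| = 67.51.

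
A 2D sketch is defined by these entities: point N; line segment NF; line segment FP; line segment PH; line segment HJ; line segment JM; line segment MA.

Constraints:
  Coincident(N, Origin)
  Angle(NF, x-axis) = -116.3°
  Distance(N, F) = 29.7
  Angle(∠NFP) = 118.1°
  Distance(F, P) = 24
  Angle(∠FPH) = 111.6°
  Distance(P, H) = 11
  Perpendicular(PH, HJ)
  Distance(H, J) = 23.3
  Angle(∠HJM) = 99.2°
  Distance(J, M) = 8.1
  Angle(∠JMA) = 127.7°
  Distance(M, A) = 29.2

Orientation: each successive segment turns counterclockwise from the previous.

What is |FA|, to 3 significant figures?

20.1

N is at the origin; NF runs at -116.3° with length 29.7, so F = (-13.2, -26.6). ∠NFP = 118.1° gives FP at -54.4° from the x-axis; with |FP| = 24.0, P = (0.812, -46.1). ∠FPH = 111.6° gives PH at 14.0° from the x-axis; with |PH| = 11.0, H = (11.5, -43.5). PH ⟂ HJ, so HJ runs at 104°; with |HJ| = 23.3, J = (5.85, -20.9). ∠HJM = 99.2° gives JM at -175° from the x-axis; with |JM| = 8.1, M = (-2.22, -21.5). ∠JMA = 127.7° gives MA at -123° from the x-axis; with |MA| = 29.2, A = (-18.1, -46.1). Then |FA| = |A − F| = 20.1.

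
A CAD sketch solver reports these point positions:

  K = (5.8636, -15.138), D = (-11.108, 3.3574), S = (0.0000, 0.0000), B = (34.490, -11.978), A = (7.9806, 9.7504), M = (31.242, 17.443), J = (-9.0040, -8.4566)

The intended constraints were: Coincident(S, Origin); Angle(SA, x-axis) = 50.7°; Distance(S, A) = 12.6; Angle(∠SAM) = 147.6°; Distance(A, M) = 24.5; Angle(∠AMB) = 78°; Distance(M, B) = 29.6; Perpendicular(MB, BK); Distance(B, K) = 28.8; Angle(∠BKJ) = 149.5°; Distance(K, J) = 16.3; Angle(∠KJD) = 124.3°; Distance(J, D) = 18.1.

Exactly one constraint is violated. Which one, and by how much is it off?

Distance(J, D) = 18.1 — off by 6.10.

S = (0.00, 0.00) ✓; SA at 50.70° ✓; |SA| = 12.60 ✓; ∠SAM = 147.6° ✓; |AM| = 24.50 ✓; ∠AMB = 78.00° ✓; |MB| = 29.60 ✓; ∠(MB, BK) = 90.00° ✓; |BK| = 28.80 ✓; ∠BKJ = 149.5° ✓; |KJ| = 16.30 ✓; ∠KJD = 124.3° ✓; |JD| = 12.00 ✗.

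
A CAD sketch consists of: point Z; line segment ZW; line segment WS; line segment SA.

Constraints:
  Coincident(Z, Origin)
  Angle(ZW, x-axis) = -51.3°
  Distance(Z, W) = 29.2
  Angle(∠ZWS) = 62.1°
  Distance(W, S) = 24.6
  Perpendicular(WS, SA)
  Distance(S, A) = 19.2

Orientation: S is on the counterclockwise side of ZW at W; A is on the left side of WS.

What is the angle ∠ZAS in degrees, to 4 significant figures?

121.1°

∠ZWS = 62.1°, so WS runs at -51.3° + (180° − 62.1°) = 66.60° from the x-axis; with |WS| = 24.6, S = W + 24.6·(cos 66.60°, sin 66.60°) = (28.03, -0.2118). WS is perpendicular to SA; with |SA| = 19.2 on the left of WS, A = S + 19.2·(-0.9178, 0.3971) = (10.41, 7.413). Then cos ∠ZAS = AZ·AS / (|AZ||AS|), giving 121.1°.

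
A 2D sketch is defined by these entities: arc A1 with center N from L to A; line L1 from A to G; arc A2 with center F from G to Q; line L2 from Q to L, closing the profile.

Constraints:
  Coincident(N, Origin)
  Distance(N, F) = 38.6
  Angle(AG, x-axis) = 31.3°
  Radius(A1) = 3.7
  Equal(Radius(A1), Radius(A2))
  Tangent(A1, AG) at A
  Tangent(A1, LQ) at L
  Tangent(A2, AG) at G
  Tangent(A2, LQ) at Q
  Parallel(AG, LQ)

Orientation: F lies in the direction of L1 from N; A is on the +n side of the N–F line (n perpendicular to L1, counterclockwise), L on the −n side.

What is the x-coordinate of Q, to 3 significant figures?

34.9

The slot axis is L1's direction at 31.3°, so u = (cos 31.3°, sin 31.3°) = (0.854, 0.520) and n = (−sin 31.3°, cos 31.3°) = (-0.520, 0.854). N is at the origin and F lies 38.6 along u from N, so F = 38.6·u = (33.0, 20.1). Tangency of A1 to both parallel lines with radius 3.7 puts A and L at N ± 3.7·n: A = (-1.92, 3.16), L = (1.92, -3.16). Equal radii place G and Q the same way about F: G = F + 3.7·n = (31.1, 23.2), Q = F − 3.7·n = (34.9, 16.9). So Q.x = 34.9.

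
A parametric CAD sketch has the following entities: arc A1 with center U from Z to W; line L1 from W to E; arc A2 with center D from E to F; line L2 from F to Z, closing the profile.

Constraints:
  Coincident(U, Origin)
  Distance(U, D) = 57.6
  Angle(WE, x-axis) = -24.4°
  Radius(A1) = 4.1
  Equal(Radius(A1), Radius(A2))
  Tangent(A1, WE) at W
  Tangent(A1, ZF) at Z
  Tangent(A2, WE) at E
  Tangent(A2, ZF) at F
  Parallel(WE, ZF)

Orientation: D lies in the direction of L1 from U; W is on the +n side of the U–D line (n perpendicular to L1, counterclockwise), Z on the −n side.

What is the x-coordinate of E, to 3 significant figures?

54.1

Tangency of A1 to both parallel lines with radius 4.1 puts W and Z at U ± 4.1·n: W = (1.69, 3.73), Z = (-1.69, -3.73). Equal radii place E and F the same way about D: E = D + 4.1·n = (54.1, -20.1), F = D − 4.1·n = (50.8, -27.5). So E.x = 54.1.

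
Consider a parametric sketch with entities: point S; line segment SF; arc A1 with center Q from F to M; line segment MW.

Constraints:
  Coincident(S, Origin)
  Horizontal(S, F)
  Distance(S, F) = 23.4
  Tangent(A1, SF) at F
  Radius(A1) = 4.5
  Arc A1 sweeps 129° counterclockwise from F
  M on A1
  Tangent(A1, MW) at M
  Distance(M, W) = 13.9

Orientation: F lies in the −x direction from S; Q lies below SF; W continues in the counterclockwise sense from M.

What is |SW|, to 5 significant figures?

25.657

S is at the origin; SF is horizontal with |SF| = 23.4 and F on the −x side, so F = (-23.400, 0.0000). Tangency of A1 to SF means the radius QF is perpendicular to SF, so Q = F + (0, -4.5) = (-23.400, -4.5000). On A1, F sits at bearing 90° from Q; a 129° counterclockwise sweep puts M at bearing 219°, so M = Q + 4.5·(cos 219°, sin 219°) = (-26.897, -7.3319). The tangent condition forces QM to be normal to MW, so MW runs along (−sin 219°, cos 219°); with |MW| = 13.9, W = (-18.150, -18.134). Then |SW| = |W − S| = 25.657.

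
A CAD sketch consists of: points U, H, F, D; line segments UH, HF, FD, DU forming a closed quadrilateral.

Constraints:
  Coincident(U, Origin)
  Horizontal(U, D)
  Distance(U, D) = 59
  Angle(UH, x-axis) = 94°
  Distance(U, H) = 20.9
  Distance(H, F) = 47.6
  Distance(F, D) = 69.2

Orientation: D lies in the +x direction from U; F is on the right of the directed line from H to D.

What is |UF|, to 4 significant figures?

27.07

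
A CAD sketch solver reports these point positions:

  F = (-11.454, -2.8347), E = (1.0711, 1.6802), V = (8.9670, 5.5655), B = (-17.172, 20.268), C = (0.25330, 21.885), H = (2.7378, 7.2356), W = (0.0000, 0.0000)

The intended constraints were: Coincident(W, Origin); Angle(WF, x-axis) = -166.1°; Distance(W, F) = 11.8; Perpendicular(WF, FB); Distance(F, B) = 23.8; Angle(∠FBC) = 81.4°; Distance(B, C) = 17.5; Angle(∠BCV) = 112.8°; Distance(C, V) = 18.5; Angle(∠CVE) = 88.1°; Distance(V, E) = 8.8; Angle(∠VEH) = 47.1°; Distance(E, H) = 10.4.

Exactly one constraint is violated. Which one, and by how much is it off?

Distance(E, H) = 10.4 — off by 4.60.

W = (0.00, 0.00) ✓; WF at -166.1° ✓; |WF| = 11.80 ✓; ∠(WF, FB) = 90.00° ✓; |FB| = 23.80 ✓; ∠FBC = 81.40° ✓; |BC| = 17.50 ✓; ∠BCV = 112.8° ✓; |CV| = 18.50 ✓; ∠CVE = 88.10° ✓; |VE| = 8.800 ✓; ∠VEH = 47.10° ✓; |EH| = 5.800 ✗.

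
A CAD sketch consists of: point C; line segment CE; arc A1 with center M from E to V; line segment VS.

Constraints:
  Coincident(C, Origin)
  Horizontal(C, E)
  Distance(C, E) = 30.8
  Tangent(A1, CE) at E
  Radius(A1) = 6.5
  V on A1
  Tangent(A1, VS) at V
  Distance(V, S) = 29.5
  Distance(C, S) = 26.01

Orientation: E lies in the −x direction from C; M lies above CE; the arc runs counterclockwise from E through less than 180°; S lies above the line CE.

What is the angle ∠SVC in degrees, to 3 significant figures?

55.5°

Checks: |MV| = 6.500 ✓; ∠(MV, VS) = 90.00° ✓; |VS| = 29.50 ✓; |CS| = 26.01 ✓.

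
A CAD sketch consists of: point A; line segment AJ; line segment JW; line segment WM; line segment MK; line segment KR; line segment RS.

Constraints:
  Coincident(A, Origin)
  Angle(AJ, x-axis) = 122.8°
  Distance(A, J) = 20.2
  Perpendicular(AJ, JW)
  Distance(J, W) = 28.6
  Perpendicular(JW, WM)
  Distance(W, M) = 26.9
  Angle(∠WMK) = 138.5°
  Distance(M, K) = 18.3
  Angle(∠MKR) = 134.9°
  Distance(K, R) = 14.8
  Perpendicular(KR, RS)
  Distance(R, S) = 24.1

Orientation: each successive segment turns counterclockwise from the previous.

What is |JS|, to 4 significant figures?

17.43

∠MKR = 134.9° gives KR at 29.40° from the x-axis; with |KR| = 14.8, R = (10.10, -18.81). KR ⟂ RS, so RS runs at 119.4°; with |RS| = 24.1, S = (-1.730, 2.185). Then |JS| = |S − J| = 17.43.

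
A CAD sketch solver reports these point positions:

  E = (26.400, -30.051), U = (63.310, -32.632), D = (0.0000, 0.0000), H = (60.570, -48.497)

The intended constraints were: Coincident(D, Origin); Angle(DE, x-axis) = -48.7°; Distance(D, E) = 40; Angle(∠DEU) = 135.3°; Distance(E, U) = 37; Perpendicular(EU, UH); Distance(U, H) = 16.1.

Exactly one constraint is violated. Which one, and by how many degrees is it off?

Perpendicular(EU, UH) — off by 5.80°.

D = (0.00, 0.00) ✓; DE at -48.70° ✓; |DE| = 40.00 ✓; ∠DEU = 135.3° ✓; |EU| = 37.00 ✓; ∠(EU, UH) = 95.80° ✗; |UH| = 16.10 ✓.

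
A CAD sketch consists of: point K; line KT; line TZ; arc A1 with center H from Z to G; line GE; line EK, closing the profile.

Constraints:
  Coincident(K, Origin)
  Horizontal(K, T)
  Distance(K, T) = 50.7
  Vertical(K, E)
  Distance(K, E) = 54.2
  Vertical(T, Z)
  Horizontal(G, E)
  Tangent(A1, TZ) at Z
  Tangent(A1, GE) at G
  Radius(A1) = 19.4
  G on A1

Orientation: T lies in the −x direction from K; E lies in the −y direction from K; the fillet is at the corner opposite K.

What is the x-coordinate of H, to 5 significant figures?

-31.300

K is at the origin; KT is horizontal with |KT| = 50.7 and T on the −x side, so T = (-50.700, 0.0000). K and E share the same x with |KE| = 54.2 and E on the −y side, so E = (0.0000, -54.200). The virtual corner opposite K is at (-50.700, -54.200). Tangency of A1 to TZ means the radius HZ is perpendicular to TZ and A1 meets GE tangentially, so HG is at right angles to GE, with radius 19.4, so the center H sits 19.4 in from both sides at H = (-31.300, -34.800). So H.x = -31.300.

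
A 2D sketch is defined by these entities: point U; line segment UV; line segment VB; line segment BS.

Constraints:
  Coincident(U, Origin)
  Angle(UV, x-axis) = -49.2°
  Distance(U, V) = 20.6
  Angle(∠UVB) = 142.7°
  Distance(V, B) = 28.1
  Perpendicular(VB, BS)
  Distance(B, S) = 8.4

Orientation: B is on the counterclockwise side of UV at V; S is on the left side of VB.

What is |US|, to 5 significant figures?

44.674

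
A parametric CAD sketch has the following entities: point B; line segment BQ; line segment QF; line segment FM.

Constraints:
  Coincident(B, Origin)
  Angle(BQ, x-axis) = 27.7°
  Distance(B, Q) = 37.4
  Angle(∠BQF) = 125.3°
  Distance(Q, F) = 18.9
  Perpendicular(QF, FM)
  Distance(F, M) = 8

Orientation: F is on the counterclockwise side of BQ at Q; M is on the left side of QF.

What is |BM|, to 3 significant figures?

46.4

B is at the origin; BQ runs at 27.7° with length 37.4, so Q = 37.4·(cos 27.7°, sin 27.7°) = (33.1, 17.4). ∠BQF = 125.3°, so QF runs at 27.7° + (180° − 125.3°) = 82.4° from the x-axis; with |QF| = 18.9, F = Q + 18.9·(cos 82.4°, sin 82.4°) = (35.6, 36.1). QF is perpendicular to FM; with |FM| = 8.0 on the left of QF, M = F + 8.0·(-0.991, 0.132) = (27.7, 37.2). Then |BM| = |M − B| = 46.4.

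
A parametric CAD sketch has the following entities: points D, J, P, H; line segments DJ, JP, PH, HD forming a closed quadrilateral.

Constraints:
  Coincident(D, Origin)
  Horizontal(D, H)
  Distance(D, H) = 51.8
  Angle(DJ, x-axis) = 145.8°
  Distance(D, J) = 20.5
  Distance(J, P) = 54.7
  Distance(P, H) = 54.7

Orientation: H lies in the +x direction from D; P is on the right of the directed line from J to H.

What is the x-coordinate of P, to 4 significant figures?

10.45

Checks: |JP| = 54.70 ✓; |PH| = 54.70 ✓.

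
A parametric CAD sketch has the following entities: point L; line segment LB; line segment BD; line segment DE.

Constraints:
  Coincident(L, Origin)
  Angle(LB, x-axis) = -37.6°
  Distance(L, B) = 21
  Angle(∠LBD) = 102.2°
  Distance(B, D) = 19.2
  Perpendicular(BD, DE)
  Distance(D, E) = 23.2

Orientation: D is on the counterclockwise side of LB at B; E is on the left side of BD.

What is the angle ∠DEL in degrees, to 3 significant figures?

83.5°

L is at the origin; LB runs at -37.6° with length 21.0, so B = 21.0·(cos -37.6°, sin -37.6°) = (16.6, -12.8). ∠LBD = 102.2°, so BD runs at -37.6° + (180° − 102.2°) = 40.2° from the x-axis; with |BD| = 19.2, D = B + 19.2·(cos 40.2°, sin 40.2°) = (31.3, -0.420). The perpendicularity gives DE at right angles to BD; with |DE| = 23.2 on the left of BD, E = D + 23.2·(-0.645, 0.764) = (16.3, 17.3). Then cos ∠DEL = ED·EL / (|ED||EL|), giving 83.5°.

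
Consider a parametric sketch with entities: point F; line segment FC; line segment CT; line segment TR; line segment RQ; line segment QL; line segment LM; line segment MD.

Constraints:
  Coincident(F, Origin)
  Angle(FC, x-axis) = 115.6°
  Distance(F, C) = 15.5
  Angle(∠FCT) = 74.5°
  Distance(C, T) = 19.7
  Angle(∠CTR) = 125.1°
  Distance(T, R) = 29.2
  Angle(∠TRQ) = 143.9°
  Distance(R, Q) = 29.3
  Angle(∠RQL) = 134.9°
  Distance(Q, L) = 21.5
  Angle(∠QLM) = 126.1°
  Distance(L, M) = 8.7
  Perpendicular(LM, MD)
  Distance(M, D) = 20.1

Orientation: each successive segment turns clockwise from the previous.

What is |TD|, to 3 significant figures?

47.0

F is at the origin; FC runs at 115.6° with length 15.5, so C = (-6.70, 14.0). ∠FCT = 74.5° gives CT at 10.1° from the x-axis; with |CT| = 19.7, T = (12.7, 17.4). ∠CTR = 125.1° gives TR at -44.8° from the x-axis; with |TR| = 29.2, R = (33.4, -3.14). ∠TRQ = 143.9° gives RQ at -80.9° from the x-axis; with |RQ| = 29.3, Q = (38.1, -32.1). ∠RQL = 134.9° gives QL at -126° from the x-axis; with |QL| = 21.5, L = (25.4, -49.5). ∠QLM = 126.1° gives LM at -180° from the x-axis; with |LM| = 8.7, M = (16.7, -49.5). The perpendicularity gives MD at right angles to LM, so MD runs at 90.1°; with |MD| = 20.1, D = (16.7, -29.4). Then |TD| = |D − T| = 47.0.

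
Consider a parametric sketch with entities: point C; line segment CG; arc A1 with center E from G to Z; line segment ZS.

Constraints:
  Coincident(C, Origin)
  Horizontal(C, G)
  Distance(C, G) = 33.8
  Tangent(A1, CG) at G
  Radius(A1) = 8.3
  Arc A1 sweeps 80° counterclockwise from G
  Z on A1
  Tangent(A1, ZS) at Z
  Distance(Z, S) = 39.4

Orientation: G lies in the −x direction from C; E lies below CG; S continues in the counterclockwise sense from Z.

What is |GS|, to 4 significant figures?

48.07

C is at the origin; C and G share the same y with |CG| = 33.8 and G on the −x side, so G = (-33.80, 0.000). The tangent condition forces EG to be normal to CG, so E = G + (0, -8.3) = (-33.80, -8.300). On A1, G sits at bearing 90° from E; an 80° counterclockwise sweep puts Z at bearing 170°, so Z = E + 8.3·(cos 170°, sin 170°) = (-41.97, -6.859). Tangency of A1 to ZS means the radius EZ is perpendicular to ZS, so ZS runs along (−sin 170°, cos 170°); with |ZS| = 39.4, S = (-48.82, -45.66). Then |GS| = |S − G| = 48.07.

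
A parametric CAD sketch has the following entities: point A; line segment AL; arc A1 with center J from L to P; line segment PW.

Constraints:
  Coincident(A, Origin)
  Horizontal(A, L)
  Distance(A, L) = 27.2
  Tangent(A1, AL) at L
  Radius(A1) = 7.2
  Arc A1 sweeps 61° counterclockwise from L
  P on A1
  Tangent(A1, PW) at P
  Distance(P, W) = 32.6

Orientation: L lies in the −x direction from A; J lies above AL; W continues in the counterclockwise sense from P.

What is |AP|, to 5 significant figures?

21.229

A is at the origin; AL is horizontal with |AL| = 27.2 and L on the −x side, so L = (-27.200, 0.0000). A1 meets AL tangentially, so JL is at right angles to AL, so J = L + (0, 7.2) = (-27.200, 7.2000). On A1, L sits at bearing -90° from J; a 61° counterclockwise sweep puts P at bearing -29°, so P = J + 7.2·(cos -29°, sin -29°) = (-20.903, 3.7094). Then |AP| = |P − A| = 21.229.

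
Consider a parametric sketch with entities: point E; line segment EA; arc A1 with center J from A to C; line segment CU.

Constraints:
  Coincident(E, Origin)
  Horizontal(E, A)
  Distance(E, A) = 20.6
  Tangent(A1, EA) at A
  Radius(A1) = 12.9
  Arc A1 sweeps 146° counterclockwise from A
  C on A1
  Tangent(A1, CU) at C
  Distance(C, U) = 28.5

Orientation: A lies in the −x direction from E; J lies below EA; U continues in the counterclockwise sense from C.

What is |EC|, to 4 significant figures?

36.47

Tangency of A1 to EA means the radius JA is perpendicular to EA, so J = A + (0, -12.9) = (-20.60, -12.90). On A1, A sits at bearing 90° from J; a 146° counterclockwise sweep puts C at bearing 236°, so C = J + 12.9·(cos 236°, sin 236°) = (-27.81, -23.59). Then |EC| = |C − E| = 36.47.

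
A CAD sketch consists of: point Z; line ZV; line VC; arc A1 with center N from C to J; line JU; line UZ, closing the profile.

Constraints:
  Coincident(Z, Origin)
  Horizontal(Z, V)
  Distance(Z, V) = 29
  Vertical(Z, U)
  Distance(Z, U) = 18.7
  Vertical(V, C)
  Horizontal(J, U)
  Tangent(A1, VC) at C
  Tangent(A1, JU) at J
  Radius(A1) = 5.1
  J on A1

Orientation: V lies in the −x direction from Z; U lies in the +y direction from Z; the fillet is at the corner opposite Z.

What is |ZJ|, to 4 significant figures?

30.35

Z is at the origin; ZV is horizontal with |ZV| = 29.0 and V on the −x side, so V = (-29.00, 0.000). ZU is vertical with |ZU| = 18.7 and U on the +y side, so U = (0.000, 18.70). The virtual corner opposite Z is at (-29.00, 18.70). Since A1 is tangent to VC there, NC ⟂ VC and the tangent condition forces NJ to be normal to JU, with radius 5.1, so the center N sits 5.1 in from both sides at N = (-23.90, 13.60). That places the tangent points at C = (-29.00, 13.60) on VC and J = (-23.90, 18.70) on JU. Then |ZJ| = |J − Z| = 30.35.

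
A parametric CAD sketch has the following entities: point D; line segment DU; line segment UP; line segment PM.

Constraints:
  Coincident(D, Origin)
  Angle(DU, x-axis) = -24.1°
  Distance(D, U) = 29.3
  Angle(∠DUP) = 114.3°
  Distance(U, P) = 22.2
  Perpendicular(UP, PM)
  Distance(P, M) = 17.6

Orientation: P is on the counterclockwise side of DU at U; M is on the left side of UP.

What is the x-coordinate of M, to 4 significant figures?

31.66

D is at the origin; DU runs at -24.1° with length 29.3, so U = 29.3·(cos -24.1°, sin -24.1°) = (26.75, -11.96). ∠DUP = 114.3°, so UP runs at -24.1° + (180° − 114.3°) = 41.60° from the x-axis; with |UP| = 22.2, P = U + 22.2·(cos 41.60°, sin 41.60°) = (43.35, 2.775). UP is perpendicular to PM; with |PM| = 17.6 on the left of UP, M = P + 17.6·(-0.6639, 0.7478) = (31.66, 15.94). So M.x = 31.66.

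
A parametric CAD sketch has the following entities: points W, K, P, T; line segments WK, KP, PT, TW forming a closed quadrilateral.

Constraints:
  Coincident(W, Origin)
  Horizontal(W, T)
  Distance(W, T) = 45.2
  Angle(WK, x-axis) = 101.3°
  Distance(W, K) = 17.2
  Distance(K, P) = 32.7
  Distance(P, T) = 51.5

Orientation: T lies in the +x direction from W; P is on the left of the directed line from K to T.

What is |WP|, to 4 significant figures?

45.89

W is at the origin; WT is horizontal with |WT| = 45.2 and T in +x, so T = (45.2, 0). WK runs at 101.3° with |WK| = 17.2, so K = (-3.370, 16.87). P is determined by |KP| = 32.7 and |PT| = 51.5 together: it lies at the intersection of circle(K, 32.7) and circle(T, 51.5). With |KT| = 51.42, the foot of the radical line on KT is 10.31 from K and the perpendicular offset is √(32.7² − 10.31²) = 31.03. Taking the left-of-KT solution: P = (16.55, 42.80).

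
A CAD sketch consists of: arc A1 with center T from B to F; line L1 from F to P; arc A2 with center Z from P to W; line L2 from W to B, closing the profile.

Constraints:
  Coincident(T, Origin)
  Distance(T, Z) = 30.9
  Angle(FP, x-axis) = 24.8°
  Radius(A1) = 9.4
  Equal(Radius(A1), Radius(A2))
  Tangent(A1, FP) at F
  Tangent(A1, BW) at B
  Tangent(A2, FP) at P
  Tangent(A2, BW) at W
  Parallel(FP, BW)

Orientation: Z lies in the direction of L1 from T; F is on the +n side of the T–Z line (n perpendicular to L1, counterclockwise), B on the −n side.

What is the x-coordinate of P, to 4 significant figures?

24.11

Tangency of A1 to both parallel lines with radius 9.4 puts F and B at T ± 9.4·n: F = (-3.943, 8.533), B = (3.943, -8.533). Equal radii place P and W the same way about Z: P = Z + 9.4·n = (24.11, 21.49), W = Z − 9.4·n = (31.99, 4.428). So P.x = 24.11.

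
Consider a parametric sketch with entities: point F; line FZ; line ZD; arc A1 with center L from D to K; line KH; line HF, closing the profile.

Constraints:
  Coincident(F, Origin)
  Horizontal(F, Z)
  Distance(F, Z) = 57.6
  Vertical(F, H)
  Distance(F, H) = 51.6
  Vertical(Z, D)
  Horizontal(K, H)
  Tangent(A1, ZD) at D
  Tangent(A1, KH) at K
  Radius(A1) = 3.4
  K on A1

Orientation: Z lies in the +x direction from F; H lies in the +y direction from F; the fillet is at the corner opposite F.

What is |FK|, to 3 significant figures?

74.8

F is at the origin; F and Z share the same y with |FZ| = 57.6 and Z on the +x side, so Z = (57.6, 0.00). FH is vertical with |FH| = 51.6 and H on the +y side, so H = (0.00, 51.6). The virtual corner opposite F is at (57.6, 51.6). A1 meets ZD tangentially, so LD is at right angles to ZD and tangency of A1 to KH means the radius LK is perpendicular to KH, with radius 3.4, so the center L sits 3.4 in from both sides at L = (54.2, 48.2). That places the tangent points at D = (57.6, 48.2) on ZD and K = (54.2, 51.6) on KH. Then |FK| = |K − F| = 74.8.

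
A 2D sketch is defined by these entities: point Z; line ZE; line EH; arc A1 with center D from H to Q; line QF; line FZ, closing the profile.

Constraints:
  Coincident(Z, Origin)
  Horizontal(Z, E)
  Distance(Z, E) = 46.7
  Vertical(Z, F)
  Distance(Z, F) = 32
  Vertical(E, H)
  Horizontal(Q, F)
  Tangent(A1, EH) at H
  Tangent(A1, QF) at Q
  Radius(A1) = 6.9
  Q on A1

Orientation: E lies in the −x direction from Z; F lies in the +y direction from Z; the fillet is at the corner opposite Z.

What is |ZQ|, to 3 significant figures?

51.1

Z is at the origin; Z and E share the same y with |ZE| = 46.7 and E on the −x side, so E = (-46.7, 0.00). ZF is vertical with |ZF| = 32.0 and F on the +y side, so F = (0.00, 32.0). The virtual corner opposite Z is at (-46.7, 32.0). Since A1 is tangent to EH there, DH ⟂ EH and the tangent condition forces DQ to be normal to QF, with radius 6.9, so the center D sits 6.9 in from both sides at D = (-39.8, 25.1). That places the tangent points at H = (-46.7, 25.1) on EH and Q = (-39.8, 32.0) on QF. Then |ZQ| = |Q − Z| = 51.1.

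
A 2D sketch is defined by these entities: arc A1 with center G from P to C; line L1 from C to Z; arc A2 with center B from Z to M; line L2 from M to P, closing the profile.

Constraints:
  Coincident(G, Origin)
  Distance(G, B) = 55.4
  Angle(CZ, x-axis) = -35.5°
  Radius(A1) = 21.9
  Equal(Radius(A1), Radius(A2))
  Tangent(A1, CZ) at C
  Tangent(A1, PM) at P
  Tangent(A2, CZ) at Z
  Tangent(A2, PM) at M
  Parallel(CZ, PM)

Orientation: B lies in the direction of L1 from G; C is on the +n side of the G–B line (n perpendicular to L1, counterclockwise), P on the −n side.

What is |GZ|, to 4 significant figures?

59.57

Tangency of A1 to both parallel lines with radius 21.9 puts C and P at G ± 21.9·n: C = (12.72, 17.83), P = (-12.72, -17.83). Equal radii place Z and M the same way about B: Z = B + 21.9·n = (57.82, -14.34), M = B − 21.9·n = (32.38, -50.00). Then |GZ| = |Z − G| = 59.57.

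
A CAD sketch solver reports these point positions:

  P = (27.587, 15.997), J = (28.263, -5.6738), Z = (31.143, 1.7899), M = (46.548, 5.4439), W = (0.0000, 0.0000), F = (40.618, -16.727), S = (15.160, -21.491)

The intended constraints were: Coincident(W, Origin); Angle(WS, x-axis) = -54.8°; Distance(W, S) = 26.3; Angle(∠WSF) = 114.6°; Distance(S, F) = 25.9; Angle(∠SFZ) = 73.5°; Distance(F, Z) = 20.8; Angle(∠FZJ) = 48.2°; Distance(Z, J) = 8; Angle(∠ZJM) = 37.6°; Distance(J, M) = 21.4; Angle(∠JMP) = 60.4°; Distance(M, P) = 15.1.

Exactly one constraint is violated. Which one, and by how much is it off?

Distance(M, P) = 15.1 — off by 6.60.

W = (0.00, 0.00) ✓; WS at -54.80° ✓; |WS| = 26.30 ✓; ∠WSF = 114.6° ✓; |SF| = 25.90 ✓; ∠SFZ = 73.50° ✓; |FZ| = 20.80 ✓; ∠FZJ = 48.20° ✓; |ZJ| = 8.000 ✓; ∠ZJM = 37.60° ✓; |JM| = 21.40 ✓; ∠JMP = 60.40° ✓; |MP| = 21.70 ✗.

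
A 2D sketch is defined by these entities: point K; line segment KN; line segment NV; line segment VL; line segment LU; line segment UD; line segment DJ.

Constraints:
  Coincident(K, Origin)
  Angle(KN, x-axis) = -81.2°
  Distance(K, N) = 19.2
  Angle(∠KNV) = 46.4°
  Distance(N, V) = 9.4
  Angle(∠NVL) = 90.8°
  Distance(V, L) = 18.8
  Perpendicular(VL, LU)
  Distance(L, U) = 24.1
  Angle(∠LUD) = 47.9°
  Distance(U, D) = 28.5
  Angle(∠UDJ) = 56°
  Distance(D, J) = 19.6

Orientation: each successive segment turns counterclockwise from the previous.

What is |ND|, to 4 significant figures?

4.932

VL ⟂ LU, so LU runs at -128.4°; with |LU| = 24.1, U = (-21.03, -18.74). ∠LUD = 47.9° gives UD at 3.700° from the x-axis; with |UD| = 28.5, D = (7.410, -16.90). Then |ND| = |D − N| = 4.932.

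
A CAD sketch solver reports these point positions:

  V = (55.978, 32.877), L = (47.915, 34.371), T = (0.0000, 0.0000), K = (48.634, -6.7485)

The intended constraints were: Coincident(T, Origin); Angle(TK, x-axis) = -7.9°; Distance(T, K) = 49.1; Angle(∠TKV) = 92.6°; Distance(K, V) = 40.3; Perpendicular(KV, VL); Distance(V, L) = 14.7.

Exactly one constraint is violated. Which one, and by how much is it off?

Distance(V, L) = 14.7 — off by 6.50.

T = (0.00, 0.00) ✓; TK at -7.900° ✓; |TK| = 49.10 ✓; ∠TKV = 92.60° ✓; |KV| = 40.30 ✓; ∠(KV, VL) = 90.00° ✓; |VL| = 8.200 ✗.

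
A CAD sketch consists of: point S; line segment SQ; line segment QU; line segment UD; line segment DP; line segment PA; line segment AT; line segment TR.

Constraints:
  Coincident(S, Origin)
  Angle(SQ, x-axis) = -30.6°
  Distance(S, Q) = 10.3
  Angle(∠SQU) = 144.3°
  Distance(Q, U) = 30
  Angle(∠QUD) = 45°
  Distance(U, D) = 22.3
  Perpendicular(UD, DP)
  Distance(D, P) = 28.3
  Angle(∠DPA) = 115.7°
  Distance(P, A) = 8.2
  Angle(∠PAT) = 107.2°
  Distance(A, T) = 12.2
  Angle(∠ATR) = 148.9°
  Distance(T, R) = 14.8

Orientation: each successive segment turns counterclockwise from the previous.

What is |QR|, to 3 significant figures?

21.8

∠PAT = 107.2° gives AT at 7.20° from the x-axis; with |AT| = 12.2, T = (19.0, -15.9). ∠ATR = 148.9° gives TR at 38.3° from the x-axis; with |TR| = 14.8, R = (30.6, -6.75). Then |QR| = |R − Q| = 21.8.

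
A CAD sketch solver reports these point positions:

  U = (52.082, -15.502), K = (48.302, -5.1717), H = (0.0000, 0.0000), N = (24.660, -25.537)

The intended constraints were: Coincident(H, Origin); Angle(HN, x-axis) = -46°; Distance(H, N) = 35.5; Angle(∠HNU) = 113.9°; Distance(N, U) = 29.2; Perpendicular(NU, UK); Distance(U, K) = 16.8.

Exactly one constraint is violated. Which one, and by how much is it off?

Distance(U, K) = 16.8 — off by 5.80.

H = (0.00, 0.00) ✓; HN at -46.00° ✓; |HN| = 35.50 ✓; ∠HNU = 113.9° ✓; |NU| = 29.20 ✓; ∠(NU, UK) = 90.00° ✓; |UK| = 11.00 ✗.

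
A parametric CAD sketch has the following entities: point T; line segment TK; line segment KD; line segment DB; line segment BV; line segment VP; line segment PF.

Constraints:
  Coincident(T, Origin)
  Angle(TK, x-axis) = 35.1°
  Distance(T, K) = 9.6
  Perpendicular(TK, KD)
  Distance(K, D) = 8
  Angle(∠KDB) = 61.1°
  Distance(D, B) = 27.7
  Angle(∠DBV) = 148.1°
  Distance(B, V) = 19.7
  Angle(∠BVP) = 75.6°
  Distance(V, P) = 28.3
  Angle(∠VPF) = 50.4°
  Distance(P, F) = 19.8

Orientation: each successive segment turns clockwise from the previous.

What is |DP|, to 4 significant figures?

38.37

T is at the origin; TK runs at 35.1° with length 9.6, so K = (7.854, 5.520). The perpendicularity gives KD at right angles to TK, so KD runs at -54.90°; with |KD| = 8.0, D = (12.45, -1.025). ∠KDB = 61.1° gives DB at -173.8° from the x-axis; with |DB| = 27.7, B = (-15.08, -4.017). ∠DBV = 148.1° gives BV at 154.3° from the x-axis; with |BV| = 19.7, V = (-32.83, 4.526). ∠BVP = 75.6° gives VP at 49.90° from the x-axis; with |VP| = 28.3, P = (-14.61, 26.17). Then |DP| = |P − D| = 38.37.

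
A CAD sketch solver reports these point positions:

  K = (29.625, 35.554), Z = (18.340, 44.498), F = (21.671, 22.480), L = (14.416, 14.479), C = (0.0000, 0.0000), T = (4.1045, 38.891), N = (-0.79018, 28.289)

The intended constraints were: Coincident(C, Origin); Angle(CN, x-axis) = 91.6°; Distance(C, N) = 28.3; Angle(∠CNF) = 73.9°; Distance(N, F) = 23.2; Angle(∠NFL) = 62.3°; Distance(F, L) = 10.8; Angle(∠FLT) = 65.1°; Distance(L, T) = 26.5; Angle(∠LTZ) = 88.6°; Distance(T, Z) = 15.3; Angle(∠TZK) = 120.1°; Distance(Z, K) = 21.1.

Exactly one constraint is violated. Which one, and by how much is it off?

Distance(Z, K) = 21.1 — off by 6.70.

C = (0.00, 0.00) ✓; CN at 91.60° ✓; |CN| = 28.30 ✓; ∠CNF = 73.90° ✓; |NF| = 23.20 ✓; ∠NFL = 62.30° ✓; |FL| = 10.80 ✓; ∠FLT = 65.10° ✓; |LT| = 26.50 ✓; ∠LTZ = 88.60° ✓; |TZ| = 15.30 ✓; ∠TZK = 120.1° ✓; |ZK| = 14.40 ✗.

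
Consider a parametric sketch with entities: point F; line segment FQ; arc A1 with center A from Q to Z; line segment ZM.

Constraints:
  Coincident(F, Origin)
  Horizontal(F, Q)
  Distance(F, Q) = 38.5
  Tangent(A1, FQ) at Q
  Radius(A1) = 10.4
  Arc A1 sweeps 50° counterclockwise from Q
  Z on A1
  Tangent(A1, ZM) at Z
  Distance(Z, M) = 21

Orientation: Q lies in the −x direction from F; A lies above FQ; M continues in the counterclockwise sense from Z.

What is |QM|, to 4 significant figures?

29.20

F is at the origin; FQ is horizontal with |FQ| = 38.5 and Q on the −x side, so Q = (-38.50, 0.000). The tangent condition forces AQ to be normal to FQ, so A = Q + (0, 10.4) = (-38.50, 10.40). On A1, Q sits at bearing -90° from A; a 50° counterclockwise sweep puts Z at bearing -40°, so Z = A + 10.4·(cos -40°, sin -40°) = (-30.53, 3.715). The tangent condition forces AZ to be normal to ZM, so ZM runs along (−sin -40°, cos -40°); with |ZM| = 21.0, M = (-17.03, 19.80). Then |QM| = |M − Q| = 29.20.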